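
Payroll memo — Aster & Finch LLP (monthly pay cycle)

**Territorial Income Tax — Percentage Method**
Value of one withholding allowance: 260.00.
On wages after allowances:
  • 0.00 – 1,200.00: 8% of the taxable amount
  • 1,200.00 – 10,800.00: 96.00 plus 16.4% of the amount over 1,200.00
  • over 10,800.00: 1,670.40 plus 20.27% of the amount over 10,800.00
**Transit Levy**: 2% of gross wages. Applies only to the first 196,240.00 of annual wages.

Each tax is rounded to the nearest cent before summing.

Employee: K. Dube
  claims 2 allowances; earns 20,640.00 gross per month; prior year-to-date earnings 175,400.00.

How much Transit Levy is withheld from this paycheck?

Transit Levy: 2% × 20,640.00 = 412.80

412.80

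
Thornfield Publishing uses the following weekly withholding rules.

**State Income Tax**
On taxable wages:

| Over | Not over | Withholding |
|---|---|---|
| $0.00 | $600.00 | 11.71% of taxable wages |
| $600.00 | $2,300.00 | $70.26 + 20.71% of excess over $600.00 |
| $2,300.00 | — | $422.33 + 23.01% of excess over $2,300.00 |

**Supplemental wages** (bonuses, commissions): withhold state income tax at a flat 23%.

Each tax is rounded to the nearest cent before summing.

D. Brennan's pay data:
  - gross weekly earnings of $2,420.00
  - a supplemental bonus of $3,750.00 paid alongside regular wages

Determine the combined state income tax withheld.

$1,312.44

State Income Tax: taxable = $2,420.00
  $422.33 + 23.01% × ($2,420.00 − $2,300.00) = $422.33 + 23.01% × $120.00 = $449.94
Supplemental (23% flat on bonus): 23% × $3,750.00 = $862.50
Total state income tax: $449.94 + $862.50 = $1,312.44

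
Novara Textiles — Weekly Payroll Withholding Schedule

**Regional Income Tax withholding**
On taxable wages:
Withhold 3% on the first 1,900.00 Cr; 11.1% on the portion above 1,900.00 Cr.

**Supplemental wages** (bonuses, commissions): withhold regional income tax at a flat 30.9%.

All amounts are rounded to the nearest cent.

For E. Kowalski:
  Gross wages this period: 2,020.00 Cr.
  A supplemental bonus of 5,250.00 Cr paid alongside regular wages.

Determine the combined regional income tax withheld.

1,692.57 Cr

Regional Income Tax: taxable = 2,020.00 Cr
  57.00 Cr + 11.1% × (2,020.00 Cr − 1,900.00 Cr) = 57.00 Cr + 11.1% × 120.00 Cr = 70.32 Cr
Supplemental (30.9% flat on bonus): 30.9% × 5,250.00 Cr = 1,622.25 Cr
Total regional income tax: 70.32 Cr + 1,622.25 Cr = 1,692.57 Cr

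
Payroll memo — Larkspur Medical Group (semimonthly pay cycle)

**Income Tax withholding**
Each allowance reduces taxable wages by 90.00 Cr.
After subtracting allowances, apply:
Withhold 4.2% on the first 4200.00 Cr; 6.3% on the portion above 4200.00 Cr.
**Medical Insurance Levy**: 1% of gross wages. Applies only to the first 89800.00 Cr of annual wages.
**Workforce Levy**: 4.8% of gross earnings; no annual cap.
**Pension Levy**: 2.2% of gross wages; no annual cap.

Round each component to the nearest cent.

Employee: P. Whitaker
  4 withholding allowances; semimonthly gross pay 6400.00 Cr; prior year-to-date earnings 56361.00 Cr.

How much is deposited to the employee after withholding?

Income Tax: taxable = 6400.00 Cr − 4×90.00 Cr = 6040.00 Cr
  176.40 Cr + 6.3% × (6040.00 Cr − 4200.00 Cr) = 176.40 Cr + 6.3% × 1840.00 Cr = 292.32 Cr
Medical Insurance Levy: 1% × 6400.00 Cr = 64.00 Cr
Workforce Levy: 4.8% × 6400.00 Cr = 307.20 Cr
Pension Levy: 2.2% × 6400.00 Cr = 140.80 Cr
Total withheld: 292.32 Cr + 64.00 Cr + 307.20 Cr + 140.80 Cr = 804.32 Cr
Net pay: 6400.00 Cr − 804.32 Cr = 5595.68 Cr

5595.68 Cr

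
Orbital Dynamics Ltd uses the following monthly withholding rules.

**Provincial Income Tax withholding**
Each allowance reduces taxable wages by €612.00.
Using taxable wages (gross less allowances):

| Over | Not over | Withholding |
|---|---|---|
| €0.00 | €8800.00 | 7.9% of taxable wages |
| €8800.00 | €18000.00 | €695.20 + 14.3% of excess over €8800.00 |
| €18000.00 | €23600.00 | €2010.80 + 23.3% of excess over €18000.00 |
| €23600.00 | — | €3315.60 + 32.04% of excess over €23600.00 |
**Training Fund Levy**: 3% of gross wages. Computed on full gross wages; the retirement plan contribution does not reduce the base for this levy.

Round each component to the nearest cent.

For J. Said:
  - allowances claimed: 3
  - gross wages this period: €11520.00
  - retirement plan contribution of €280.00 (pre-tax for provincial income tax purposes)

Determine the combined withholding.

Provincial Income Tax: taxable = €11520.00 − €280.00 − 3×€612.00 = €9404.00
  €695.20 + 14.3% × (€9404.00 − €8800.00) = €695.20 + 14.3% × €604.00 = €781.57
Training Fund Levy: 3% × €11520.00 = €345.60
Total: €781.57 + €345.60 = €1127.17

€1127.17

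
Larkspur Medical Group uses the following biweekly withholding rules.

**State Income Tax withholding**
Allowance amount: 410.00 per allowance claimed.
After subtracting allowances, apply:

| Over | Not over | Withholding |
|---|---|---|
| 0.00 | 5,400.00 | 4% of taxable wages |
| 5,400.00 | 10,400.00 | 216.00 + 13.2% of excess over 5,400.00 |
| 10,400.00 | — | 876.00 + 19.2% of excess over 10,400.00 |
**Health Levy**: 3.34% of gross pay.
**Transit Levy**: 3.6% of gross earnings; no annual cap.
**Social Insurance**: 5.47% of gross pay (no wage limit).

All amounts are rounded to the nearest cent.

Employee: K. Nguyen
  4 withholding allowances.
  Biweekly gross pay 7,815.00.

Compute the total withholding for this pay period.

1,288.14

State Income Tax: taxable = 7,815.00 − 4×410.00 = 6,175.00
  216.00 + 13.2% × (6,175.00 − 5,400.00) = 216.00 + 13.2% × 775.00 = 318.30
Health Levy: 3.34% × 7,815.00 = 261.02
Transit Levy: 3.6% × 7,815.00 = 281.34
Social Insurance: 5.47% × 7,815.00 = 427.48
Total: 318.30 + 261.02 + 281.34 + 427.48 = 1,288.14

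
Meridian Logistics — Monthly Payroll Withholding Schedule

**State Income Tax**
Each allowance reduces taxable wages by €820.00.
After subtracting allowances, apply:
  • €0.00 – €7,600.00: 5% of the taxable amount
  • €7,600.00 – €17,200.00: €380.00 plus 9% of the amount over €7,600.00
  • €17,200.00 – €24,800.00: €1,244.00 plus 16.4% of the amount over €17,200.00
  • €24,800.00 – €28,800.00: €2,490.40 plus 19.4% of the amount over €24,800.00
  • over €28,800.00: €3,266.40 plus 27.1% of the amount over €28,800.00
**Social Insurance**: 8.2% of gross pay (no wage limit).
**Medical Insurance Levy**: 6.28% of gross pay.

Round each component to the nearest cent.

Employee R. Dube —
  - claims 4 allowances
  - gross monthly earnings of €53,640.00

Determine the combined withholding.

€16,876.23

State Income Tax: taxable = €53,640.00 − 4×€820.00 = €50,360.00
  €3,266.40 + 27.1% × (€50,360.00 − €28,800.00) = €3,266.40 + 27.1% × €21,560.00 = €9,109.16
Social Insurance: 8.2% × €53,640.00 = €4,398.48
Medical Insurance Levy: 6.28% × €53,640.00 = €3,368.59
Total: €9,109.16 + €4,398.48 + €3,368.59 = €16,876.23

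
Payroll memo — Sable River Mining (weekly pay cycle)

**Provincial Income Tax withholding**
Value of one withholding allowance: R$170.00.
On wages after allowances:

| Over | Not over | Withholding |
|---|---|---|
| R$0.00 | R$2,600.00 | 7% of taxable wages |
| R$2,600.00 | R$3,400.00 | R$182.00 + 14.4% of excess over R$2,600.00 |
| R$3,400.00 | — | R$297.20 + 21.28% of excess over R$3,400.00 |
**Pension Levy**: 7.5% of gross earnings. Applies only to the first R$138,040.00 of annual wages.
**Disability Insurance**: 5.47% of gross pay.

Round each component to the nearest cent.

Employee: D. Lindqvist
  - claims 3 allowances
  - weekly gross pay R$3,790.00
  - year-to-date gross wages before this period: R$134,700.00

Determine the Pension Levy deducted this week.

Pension Levy: cap R$138,040.00 − YTD R$134,700.00 = R$3,340.00 subject; 7.5% × R$3,340.00 = R$250.50

R$250.50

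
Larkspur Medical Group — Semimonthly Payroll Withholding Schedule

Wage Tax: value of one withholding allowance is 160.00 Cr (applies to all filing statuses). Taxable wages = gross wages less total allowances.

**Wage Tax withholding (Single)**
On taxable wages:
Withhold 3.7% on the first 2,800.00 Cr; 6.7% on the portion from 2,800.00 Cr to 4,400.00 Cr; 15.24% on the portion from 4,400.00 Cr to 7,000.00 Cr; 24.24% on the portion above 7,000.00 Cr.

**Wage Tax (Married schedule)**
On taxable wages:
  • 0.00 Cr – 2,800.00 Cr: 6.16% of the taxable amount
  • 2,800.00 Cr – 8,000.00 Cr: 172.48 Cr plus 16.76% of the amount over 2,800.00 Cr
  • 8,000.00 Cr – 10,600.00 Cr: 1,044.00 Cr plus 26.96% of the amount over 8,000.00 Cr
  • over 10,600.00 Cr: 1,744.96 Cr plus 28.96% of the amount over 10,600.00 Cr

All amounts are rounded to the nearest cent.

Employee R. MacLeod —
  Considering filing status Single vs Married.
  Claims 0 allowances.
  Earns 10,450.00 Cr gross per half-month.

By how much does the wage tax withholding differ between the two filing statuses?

Wage Tax (Single): taxable = 10,450.00 Cr
  607.04 Cr + 24.24% × (10,450.00 Cr − 7,000.00 Cr) = 607.04 Cr + 24.24% × 3,450.00 Cr = 1,443.32 Cr
Wage Tax (Married): taxable = 10,450.00 Cr
  1,044.00 Cr + 26.96% × (10,450.00 Cr − 8,000.00 Cr) = 1,044.00 Cr + 26.96% × 2,450.00 Cr = 1,704.52 Cr
Difference: |1,443.32 Cr − 1,704.52 Cr| = 261.20 Cr (higher under Married)

261.20 Cr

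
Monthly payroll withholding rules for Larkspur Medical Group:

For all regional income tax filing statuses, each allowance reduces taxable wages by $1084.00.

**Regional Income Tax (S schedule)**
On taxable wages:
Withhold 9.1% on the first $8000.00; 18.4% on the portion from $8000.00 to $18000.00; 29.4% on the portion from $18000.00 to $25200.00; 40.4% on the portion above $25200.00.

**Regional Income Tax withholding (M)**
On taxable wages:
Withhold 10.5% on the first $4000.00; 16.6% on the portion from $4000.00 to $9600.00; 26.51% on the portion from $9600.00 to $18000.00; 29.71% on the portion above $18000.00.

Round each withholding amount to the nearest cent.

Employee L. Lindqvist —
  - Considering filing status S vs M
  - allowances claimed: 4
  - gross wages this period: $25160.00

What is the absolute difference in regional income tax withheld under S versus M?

$1017.19

Regional Income Tax (S): taxable = $25160.00 − 4×$1084.00 = $20824.00
  $2568.00 + 29.4% × ($20824.00 − $18000.00) = $2568.00 + 29.4% × $2824.00 = $3398.26
Regional Income Tax (M): taxable = $25160.00 − 4×$1084.00 = $20824.00
  $3576.44 + 29.71% × ($20824.00 − $18000.00) = $3576.44 + 29.71% × $2824.00 = $4415.45
Difference: |$3398.26 − $4415.45| = $1017.19 (higher under M)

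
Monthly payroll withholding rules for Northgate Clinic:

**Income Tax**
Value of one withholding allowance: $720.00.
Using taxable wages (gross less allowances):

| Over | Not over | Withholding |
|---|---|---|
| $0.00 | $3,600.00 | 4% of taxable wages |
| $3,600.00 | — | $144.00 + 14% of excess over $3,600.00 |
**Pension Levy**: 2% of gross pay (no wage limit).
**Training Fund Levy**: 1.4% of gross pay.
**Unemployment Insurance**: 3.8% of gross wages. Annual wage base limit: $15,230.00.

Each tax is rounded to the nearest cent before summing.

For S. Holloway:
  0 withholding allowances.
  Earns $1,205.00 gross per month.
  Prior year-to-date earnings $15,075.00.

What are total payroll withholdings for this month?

$95.06

Income Tax: taxable = $1,205.00
  4% × $1,205.00 = $48.20
Pension Levy: 2% × $1,205.00 = $24.10
Training Fund Levy: 1.4% × $1,205.00 = $16.87
Unemployment Insurance: cap $15,230.00 − YTD $15,075.00 = $155.00 subject; 3.8% × $155.00 = $5.89
Total: $48.20 + $24.10 + $16.87 + $5.89 = $95.06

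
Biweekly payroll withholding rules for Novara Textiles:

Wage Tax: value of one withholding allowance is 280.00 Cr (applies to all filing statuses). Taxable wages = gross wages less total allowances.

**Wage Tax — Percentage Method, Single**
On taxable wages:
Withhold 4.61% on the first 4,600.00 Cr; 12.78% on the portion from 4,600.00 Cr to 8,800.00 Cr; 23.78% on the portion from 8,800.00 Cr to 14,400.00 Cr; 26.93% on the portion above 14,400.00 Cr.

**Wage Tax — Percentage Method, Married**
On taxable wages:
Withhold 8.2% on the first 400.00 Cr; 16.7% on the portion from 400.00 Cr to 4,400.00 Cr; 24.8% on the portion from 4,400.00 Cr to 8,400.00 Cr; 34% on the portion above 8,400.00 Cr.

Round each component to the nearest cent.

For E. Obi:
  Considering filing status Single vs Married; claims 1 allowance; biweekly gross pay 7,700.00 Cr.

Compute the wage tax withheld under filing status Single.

572.46 Cr

Wage Tax (Single): taxable = 7,700.00 Cr − 1×280.00 Cr = 7,420.00 Cr
  212.06 Cr + 12.78% × (7,420.00 Cr − 4,600.00 Cr) = 212.06 Cr + 12.78% × 2,820.00 Cr = 572.46 Cr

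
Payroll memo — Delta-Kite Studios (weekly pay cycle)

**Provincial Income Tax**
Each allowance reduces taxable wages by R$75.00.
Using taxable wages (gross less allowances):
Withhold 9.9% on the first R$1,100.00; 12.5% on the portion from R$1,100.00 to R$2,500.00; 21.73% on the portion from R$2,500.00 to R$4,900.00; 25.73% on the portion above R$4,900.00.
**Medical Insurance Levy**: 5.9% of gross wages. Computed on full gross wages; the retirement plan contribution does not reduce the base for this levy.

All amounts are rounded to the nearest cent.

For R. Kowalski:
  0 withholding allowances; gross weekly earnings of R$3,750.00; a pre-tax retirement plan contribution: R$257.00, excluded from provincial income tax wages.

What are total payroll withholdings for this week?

Provincial Income Tax: taxable = R$3,750.00 − R$257.00 = R$3,493.00
  R$283.90 + 21.73% × (R$3,493.00 − R$2,500.00) = R$283.90 + 21.73% × R$993.00 = R$499.68
Medical Insurance Levy: 5.9% × R$3,750.00 = R$221.25
Total: R$499.68 + R$221.25 = R$720.93

R$720.93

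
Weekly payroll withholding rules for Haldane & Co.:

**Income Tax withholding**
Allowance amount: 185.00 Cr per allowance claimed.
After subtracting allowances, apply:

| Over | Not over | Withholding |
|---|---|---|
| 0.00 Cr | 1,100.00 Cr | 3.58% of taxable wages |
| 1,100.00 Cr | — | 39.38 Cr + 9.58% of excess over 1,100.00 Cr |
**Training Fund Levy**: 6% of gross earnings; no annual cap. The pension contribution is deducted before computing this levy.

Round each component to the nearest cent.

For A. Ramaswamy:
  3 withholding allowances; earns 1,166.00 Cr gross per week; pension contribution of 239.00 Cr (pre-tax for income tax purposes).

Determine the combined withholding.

68.94 Cr

Income Tax: taxable = 1,166.00 Cr − 239.00 Cr − 3×185.00 Cr = 372.00 Cr
  3.58% × 372.00 Cr = 13.32 Cr
Training Fund Levy: 6% × 927.00 Cr = 55.62 Cr
Total: 13.32 Cr + 55.62 Cr = 68.94 Cr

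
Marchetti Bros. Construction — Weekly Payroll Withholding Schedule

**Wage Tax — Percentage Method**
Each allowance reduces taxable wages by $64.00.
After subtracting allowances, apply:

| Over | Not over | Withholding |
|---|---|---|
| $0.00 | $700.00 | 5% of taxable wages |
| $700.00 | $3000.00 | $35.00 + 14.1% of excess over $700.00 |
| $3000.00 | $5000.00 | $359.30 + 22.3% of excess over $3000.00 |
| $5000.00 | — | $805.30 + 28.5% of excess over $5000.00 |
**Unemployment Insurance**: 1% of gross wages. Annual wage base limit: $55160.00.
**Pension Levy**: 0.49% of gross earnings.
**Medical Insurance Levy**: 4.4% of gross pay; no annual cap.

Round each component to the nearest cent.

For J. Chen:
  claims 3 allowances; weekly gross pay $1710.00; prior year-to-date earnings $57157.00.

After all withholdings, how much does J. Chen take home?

Wage Tax: taxable = $1710.00 − 3×$64.00 = $1518.00
  $35.00 + 14.1% × ($1518.00 − $700.00) = $35.00 + 14.1% × $818.00 = $150.34
Unemployment Insurance: YTD $57157.00 ≥ cap $55160.00 → $0.00
Pension Levy: 0.49% × $1710.00 = $8.38
Medical Insurance Levy: 4.4% × $1710.00 = $75.24
Total withheld: $150.34 + $0.00 + $8.38 + $75.24 = $233.96
Net pay: $1710.00 − $233.96 = $1476.04

$1476.04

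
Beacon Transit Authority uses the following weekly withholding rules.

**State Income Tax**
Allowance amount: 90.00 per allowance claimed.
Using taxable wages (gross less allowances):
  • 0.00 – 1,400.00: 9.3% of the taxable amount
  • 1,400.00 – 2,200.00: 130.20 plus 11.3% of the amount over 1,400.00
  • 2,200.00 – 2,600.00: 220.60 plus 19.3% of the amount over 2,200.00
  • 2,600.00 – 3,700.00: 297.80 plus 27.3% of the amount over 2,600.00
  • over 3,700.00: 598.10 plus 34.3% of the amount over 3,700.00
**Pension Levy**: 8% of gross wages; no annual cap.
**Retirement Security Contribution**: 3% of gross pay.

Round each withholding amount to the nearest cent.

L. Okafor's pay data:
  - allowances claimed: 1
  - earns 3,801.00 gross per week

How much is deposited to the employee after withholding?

State Income Tax: taxable = 3,801.00 − 1×90.00 = 3,711.00
  598.10 + 34.3% × (3,711.00 − 3,700.00) = 598.10 + 34.3% × 11.00 = 601.87
Pension Levy: 8% × 3,801.00 = 304.08
Retirement Security Contribution: 3% × 3,801.00 = 114.03
Total withheld: 601.87 + 304.08 + 114.03 = 1,019.98
Net pay: 3,801.00 − 1,019.98 = 2,781.02

2,781.02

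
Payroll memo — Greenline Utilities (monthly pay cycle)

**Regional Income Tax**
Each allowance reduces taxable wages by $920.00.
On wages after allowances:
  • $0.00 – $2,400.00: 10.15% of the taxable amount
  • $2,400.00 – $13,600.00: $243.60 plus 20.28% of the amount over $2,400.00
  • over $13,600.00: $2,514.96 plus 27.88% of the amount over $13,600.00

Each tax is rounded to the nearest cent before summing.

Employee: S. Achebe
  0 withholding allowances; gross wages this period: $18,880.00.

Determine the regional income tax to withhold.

Regional Income Tax: taxable = $18,880.00
  $2,514.96 + 27.88% × ($18,880.00 − $13,600.00) = $2,514.96 + 27.88% × $5,280.00 = $3,987.02

$3,987.02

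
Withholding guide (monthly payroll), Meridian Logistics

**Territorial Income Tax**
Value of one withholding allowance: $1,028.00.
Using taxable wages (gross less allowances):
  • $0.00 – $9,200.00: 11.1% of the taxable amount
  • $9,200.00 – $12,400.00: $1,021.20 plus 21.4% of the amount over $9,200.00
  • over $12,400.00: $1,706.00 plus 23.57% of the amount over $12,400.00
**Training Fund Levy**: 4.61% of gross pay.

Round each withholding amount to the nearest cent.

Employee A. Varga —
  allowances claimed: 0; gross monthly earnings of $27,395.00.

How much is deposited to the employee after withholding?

Territorial Income Tax: taxable = $27,395.00
  $1,706.00 + 23.57% × ($27,395.00 − $12,400.00) = $1,706.00 + 23.57% × $14,995.00 = $5,240.32
Training Fund Levy: 4.61% × $27,395.00 = $1,262.91
Total withheld: $5,240.32 + $1,262.91 = $6,503.23
Net pay: $27,395.00 − $6,503.23 = $20,891.77

$20,891.77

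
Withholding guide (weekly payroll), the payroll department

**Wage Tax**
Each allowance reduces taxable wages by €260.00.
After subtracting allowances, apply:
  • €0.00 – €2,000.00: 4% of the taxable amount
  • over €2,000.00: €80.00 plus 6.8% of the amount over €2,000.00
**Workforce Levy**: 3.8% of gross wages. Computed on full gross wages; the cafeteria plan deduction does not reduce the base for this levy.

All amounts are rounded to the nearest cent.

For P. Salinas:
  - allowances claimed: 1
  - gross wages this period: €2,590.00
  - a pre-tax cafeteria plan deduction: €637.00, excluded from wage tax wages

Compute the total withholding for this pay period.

€166.14

Wage Tax: taxable = €2,590.00 − €637.00 − 1×€260.00 = €1,693.00
  4% × €1,693.00 = €67.72
Workforce Levy: 3.8% × €2,590.00 = €98.42
Total: €67.72 + €98.42 = €166.14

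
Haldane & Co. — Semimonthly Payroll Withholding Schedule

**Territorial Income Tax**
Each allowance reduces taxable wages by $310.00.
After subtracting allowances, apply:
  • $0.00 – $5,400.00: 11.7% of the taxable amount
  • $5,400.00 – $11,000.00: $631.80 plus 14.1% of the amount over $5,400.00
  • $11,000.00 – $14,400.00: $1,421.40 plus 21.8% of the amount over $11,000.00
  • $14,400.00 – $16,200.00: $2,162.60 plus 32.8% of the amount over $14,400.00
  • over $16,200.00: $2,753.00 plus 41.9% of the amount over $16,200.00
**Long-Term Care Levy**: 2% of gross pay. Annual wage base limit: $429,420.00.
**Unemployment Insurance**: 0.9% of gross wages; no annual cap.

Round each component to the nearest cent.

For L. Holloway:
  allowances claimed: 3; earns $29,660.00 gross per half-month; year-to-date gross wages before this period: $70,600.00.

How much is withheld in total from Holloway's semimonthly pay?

$8,863.21

Territorial Income Tax: taxable = $29,660.00 − 3×$310.00 = $28,730.00
  $2,753.00 + 41.9% × ($28,730.00 − $16,200.00) = $2,753.00 + 41.9% × $12,530.00 = $8,003.07
Long-Term Care Levy: 2% × $29,660.00 = $593.20
Unemployment Insurance: 0.9% × $29,660.00 = $266.94
Total: $8,003.07 + $593.20 + $266.94 = $8,863.21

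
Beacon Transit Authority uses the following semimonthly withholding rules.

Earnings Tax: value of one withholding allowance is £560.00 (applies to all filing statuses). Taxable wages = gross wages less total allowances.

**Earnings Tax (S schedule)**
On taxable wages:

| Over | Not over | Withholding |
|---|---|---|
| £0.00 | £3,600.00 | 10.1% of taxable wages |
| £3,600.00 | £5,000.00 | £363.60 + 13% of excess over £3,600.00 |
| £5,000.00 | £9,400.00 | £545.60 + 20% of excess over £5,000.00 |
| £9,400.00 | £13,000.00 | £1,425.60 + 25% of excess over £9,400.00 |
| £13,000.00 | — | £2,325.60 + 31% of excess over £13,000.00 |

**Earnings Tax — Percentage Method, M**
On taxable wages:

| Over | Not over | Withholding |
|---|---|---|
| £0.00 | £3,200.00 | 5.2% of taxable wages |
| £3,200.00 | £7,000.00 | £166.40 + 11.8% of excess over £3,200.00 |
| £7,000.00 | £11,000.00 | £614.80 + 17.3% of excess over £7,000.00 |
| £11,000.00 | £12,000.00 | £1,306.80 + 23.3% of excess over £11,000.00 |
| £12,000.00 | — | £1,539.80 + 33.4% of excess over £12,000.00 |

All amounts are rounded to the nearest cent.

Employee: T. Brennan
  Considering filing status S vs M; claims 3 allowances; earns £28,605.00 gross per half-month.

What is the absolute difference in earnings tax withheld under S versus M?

£117.60

Earnings Tax (S): taxable = £28,605.00 − 3×£560.00 = £26,925.00
  £2,325.60 + 31% × (£26,925.00 − £13,000.00) = £2,325.60 + 31% × £13,925.00 = £6,642.35
Earnings Tax (M): taxable = £28,605.00 − 3×£560.00 = £26,925.00
  £1,539.80 + 33.4% × (£26,925.00 − £12,000.00) = £1,539.80 + 33.4% × £14,925.00 = £6,524.75
Difference: |£6,642.35 − £6,524.75| = £117.60 (higher under S)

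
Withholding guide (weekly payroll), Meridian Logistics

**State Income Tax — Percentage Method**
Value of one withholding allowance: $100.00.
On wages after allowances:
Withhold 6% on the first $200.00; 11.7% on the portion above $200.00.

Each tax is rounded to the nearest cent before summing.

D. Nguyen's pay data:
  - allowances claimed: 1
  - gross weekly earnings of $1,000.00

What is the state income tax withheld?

State Income Tax: taxable = $1,000.00 − 1×$100.00 = $900.00
  $12.00 + 11.7% × ($900.00 − $200.00) = $12.00 + 11.7% × $700.00 = $93.90

$93.90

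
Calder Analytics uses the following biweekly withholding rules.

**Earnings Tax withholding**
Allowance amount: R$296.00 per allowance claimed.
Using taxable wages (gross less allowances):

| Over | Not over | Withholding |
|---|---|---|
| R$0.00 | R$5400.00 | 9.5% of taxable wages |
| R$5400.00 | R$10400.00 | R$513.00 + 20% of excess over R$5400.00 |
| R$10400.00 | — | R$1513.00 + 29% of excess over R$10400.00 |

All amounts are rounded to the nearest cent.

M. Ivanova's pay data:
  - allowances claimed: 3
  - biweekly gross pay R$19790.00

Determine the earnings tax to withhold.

Earnings Tax: taxable = R$19790.00 − 3×R$296.00 = R$18902.00
  R$1513.00 + 29% × (R$18902.00 − R$10400.00) = R$1513.00 + 29% × R$8502.00 = R$3978.58

R$3978.58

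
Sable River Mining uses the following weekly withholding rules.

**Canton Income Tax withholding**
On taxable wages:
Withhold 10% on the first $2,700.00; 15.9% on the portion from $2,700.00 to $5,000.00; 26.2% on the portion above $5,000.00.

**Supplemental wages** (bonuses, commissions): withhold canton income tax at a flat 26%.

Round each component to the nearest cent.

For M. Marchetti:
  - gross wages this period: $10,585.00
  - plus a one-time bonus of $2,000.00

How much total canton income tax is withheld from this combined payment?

$2,618.97

Canton Income Tax: taxable = $10,585.00
  $635.70 + 26.2% × ($10,585.00 − $5,000.00) = $635.70 + 26.2% × $5,585.00 = $2,098.97
Supplemental (26% flat on bonus): 26% × $2,000.00 = $520.00
Total canton income tax: $2,098.97 + $520.00 = $2,618.97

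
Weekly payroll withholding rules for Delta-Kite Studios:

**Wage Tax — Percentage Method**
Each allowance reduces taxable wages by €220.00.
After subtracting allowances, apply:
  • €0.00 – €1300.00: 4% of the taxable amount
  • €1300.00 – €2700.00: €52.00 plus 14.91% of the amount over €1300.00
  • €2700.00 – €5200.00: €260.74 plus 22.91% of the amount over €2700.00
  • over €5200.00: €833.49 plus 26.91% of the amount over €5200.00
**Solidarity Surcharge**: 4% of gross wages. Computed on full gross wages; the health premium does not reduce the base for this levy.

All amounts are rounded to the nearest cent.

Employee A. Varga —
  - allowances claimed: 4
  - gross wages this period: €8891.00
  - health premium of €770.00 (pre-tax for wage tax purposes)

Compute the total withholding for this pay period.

€1738.36

Wage Tax: taxable = €8891.00 − €770.00 − 4×€220.00 = €7241.00
  €833.49 + 26.91% × (€7241.00 − €5200.00) = €833.49 + 26.91% × €2041.00 = €1382.72
Solidarity Surcharge: 4% × €8891.00 = €355.64
Total: €1382.72 + €355.64 = €1738.36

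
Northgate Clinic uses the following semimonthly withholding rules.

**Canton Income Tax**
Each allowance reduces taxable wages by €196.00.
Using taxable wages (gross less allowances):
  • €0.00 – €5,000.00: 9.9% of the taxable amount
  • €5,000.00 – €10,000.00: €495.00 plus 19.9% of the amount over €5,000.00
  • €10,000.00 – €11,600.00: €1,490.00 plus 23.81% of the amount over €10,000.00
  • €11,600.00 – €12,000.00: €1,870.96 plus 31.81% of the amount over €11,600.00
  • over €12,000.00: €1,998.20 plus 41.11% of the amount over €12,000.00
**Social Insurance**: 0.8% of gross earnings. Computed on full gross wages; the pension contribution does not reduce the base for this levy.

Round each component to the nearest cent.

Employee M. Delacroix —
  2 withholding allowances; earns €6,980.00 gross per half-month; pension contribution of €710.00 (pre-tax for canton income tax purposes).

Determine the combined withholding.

€725.56

Canton Income Tax: taxable = €6,980.00 − €710.00 − 2×€196.00 = €5,878.00
  €495.00 + 19.9% × (€5,878.00 − €5,000.00) = €495.00 + 19.9% × €878.00 = €669.72
Social Insurance: 0.8% × €6,980.00 = €55.84
Total: €669.72 + €55.84 = €725.56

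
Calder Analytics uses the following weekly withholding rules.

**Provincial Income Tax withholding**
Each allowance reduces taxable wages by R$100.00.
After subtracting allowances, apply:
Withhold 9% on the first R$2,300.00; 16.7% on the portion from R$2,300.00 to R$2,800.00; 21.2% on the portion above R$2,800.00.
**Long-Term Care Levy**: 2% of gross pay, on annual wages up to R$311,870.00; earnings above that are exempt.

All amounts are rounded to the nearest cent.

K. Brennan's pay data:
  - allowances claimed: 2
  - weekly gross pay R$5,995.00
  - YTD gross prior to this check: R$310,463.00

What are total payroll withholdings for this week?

Provincial Income Tax: taxable = R$5,995.00 − 2×R$100.00 = R$5,795.00
  R$290.50 + 21.2% × (R$5,795.00 − R$2,800.00) = R$290.50 + 21.2% × R$2,995.00 = R$925.44
Long-Term Care Levy: cap R$311,870.00 − YTD R$310,463.00 = R$1,407.00 subject; 2% × R$1,407.00 = R$28.14
Total: R$925.44 + R$28.14 = R$953.58

R$953.58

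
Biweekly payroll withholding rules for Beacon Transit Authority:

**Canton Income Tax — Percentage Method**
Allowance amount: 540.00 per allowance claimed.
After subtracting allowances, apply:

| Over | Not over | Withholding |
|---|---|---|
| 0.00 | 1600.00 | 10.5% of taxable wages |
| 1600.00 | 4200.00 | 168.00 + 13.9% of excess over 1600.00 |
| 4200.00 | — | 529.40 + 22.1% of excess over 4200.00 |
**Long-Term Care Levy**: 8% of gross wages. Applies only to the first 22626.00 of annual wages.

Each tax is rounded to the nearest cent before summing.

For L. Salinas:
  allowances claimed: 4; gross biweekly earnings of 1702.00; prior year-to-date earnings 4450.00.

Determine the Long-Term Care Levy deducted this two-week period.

Long-Term Care Levy: 8% × 1702.00 = 136.16

136.16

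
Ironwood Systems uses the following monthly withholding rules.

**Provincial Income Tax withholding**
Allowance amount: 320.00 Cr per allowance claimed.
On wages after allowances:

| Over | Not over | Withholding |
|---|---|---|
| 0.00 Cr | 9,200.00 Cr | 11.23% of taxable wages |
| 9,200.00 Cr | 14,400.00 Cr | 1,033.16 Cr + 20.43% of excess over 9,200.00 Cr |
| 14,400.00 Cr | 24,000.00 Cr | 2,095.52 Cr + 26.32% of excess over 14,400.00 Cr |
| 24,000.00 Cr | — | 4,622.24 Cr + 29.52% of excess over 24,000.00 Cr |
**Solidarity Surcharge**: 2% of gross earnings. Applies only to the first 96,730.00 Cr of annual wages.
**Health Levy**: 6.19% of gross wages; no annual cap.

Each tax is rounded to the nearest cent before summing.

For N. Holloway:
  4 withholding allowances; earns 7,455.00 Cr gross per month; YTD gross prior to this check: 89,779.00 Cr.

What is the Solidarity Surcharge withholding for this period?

139.02 Cr

Solidarity Surcharge: cap 96,730.00 Cr − YTD 89,779.00 Cr = 6,951.00 Cr subject; 2% × 6,951.00 Cr = 139.02 Cr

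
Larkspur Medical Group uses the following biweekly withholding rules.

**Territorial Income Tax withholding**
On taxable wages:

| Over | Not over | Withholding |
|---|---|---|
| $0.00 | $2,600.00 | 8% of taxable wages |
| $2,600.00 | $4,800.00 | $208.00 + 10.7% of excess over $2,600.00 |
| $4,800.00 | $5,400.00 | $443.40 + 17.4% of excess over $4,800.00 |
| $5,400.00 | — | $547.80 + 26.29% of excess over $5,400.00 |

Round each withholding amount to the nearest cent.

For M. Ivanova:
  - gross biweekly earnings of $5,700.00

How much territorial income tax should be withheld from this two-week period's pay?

$626.67

Territorial Income Tax: taxable = $5,700.00
  $547.80 + 26.29% × ($5,700.00 − $5,400.00) = $547.80 + 26.29% × $300.00 = $626.67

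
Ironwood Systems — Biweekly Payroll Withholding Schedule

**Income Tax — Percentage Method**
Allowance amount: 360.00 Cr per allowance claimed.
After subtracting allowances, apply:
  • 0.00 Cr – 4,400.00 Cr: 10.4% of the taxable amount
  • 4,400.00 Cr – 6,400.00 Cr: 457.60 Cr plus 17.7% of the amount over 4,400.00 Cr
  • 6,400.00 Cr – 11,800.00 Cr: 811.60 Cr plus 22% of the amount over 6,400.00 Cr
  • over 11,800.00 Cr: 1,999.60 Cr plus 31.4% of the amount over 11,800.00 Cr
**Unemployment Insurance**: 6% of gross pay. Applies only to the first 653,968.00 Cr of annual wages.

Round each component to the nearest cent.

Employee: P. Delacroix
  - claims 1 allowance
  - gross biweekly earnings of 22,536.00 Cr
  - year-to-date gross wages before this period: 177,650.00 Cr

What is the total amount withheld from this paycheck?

6,609.82 Cr

Income Tax: taxable = 22,536.00 Cr − 1×360.00 Cr = 22,176.00 Cr
  1,999.60 Cr + 31.4% × (22,176.00 Cr − 11,800.00 Cr) = 1,999.60 Cr + 31.4% × 10,376.00 Cr = 5,257.66 Cr
Unemployment Insurance: 6% × 22,536.00 Cr = 1,352.16 Cr
Total: 5,257.66 Cr + 1,352.16 Cr = 6,609.82 Cr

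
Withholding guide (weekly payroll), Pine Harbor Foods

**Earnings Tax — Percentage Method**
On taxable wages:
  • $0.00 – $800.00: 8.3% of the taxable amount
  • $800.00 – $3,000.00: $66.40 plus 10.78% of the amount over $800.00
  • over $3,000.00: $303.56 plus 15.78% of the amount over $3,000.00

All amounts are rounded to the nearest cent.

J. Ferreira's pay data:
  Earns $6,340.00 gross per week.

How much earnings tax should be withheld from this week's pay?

Earnings Tax: taxable = $6,340.00
  $303.56 + 15.78% × ($6,340.00 − $3,000.00) = $303.56 + 15.78% × $3,340.00 = $830.61

$830.61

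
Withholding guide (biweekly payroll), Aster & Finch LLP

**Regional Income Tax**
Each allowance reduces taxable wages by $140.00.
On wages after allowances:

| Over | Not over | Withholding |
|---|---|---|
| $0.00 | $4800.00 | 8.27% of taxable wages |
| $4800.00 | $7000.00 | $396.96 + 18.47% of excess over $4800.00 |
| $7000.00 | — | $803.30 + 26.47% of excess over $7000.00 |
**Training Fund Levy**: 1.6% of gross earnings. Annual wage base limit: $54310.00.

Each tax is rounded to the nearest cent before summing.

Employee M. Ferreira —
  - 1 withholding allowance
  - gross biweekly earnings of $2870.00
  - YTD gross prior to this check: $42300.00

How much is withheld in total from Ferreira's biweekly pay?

Regional Income Tax: taxable = $2870.00 − 1×$140.00 = $2730.00
  8.27% × $2730.00 = $225.77
Training Fund Levy: 1.6% × $2870.00 = $45.92
Total: $225.77 + $45.92 = $271.69

$271.69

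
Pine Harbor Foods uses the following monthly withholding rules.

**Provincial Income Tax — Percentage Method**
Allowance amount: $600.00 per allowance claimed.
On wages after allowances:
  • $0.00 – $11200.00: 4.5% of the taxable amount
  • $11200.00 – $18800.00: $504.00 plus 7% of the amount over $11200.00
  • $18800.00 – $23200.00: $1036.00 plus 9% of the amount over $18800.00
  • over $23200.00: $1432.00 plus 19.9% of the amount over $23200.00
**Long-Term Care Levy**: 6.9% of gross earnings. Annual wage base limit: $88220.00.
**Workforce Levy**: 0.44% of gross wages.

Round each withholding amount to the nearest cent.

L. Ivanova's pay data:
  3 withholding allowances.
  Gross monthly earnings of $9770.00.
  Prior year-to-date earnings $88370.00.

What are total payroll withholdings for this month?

Provincial Income Tax: taxable = $9770.00 − 3×$600.00 = $7970.00
  4.5% × $7970.00 = $358.65
Long-Term Care Levy: YTD $88370.00 ≥ cap $88220.00 → $0.00
Workforce Levy: 0.44% × $9770.00 = $42.99
Total: $358.65 + $0.00 + $42.99 = $401.64

$401.64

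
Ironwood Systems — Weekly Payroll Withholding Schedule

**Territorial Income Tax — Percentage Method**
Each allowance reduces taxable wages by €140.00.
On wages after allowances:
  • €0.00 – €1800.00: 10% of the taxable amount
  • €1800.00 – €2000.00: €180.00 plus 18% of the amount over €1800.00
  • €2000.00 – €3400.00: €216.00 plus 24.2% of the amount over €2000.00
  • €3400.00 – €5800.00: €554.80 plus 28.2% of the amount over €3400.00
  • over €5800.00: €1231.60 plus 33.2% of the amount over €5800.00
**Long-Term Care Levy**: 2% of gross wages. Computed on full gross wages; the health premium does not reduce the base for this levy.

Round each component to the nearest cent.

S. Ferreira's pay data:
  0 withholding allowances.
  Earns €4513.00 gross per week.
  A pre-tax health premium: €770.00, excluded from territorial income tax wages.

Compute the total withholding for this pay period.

€741.79

Territorial Income Tax: taxable = €4513.00 − €770.00 = €3743.00
  €554.80 + 28.2% × (€3743.00 − €3400.00) = €554.80 + 28.2% × €343.00 = €651.53
Long-Term Care Levy: 2% × €4513.00 = €90.26
Total: €651.53 + €90.26 = €741.79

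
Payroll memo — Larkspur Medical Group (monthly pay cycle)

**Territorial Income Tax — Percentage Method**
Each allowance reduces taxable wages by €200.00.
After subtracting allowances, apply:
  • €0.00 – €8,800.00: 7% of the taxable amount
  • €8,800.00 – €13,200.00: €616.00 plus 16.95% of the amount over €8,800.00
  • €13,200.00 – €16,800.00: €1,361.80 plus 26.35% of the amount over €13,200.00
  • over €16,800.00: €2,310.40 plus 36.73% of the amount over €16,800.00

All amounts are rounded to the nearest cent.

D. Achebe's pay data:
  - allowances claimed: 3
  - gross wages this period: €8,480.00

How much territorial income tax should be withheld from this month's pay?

€551.60

Territorial Income Tax: taxable = €8,480.00 − 3×€200.00 = €7,880.00
  7% × €7,880.00 = €551.60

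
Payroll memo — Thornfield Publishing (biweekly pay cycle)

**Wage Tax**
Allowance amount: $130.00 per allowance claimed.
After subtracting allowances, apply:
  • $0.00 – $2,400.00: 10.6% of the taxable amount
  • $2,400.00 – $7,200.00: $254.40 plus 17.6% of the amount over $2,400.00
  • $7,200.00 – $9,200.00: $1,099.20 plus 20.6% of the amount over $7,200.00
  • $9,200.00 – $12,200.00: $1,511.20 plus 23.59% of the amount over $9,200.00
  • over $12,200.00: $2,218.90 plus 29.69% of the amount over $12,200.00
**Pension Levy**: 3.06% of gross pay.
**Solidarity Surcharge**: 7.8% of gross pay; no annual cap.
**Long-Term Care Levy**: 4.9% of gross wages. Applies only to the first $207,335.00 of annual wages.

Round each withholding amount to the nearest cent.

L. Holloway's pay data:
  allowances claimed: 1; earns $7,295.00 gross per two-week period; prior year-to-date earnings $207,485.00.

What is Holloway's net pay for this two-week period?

$5,409.72

Wage Tax: taxable = $7,295.00 − 1×$130.00 = $7,165.00
  $254.40 + 17.6% × ($7,165.00 − $2,400.00) = $254.40 + 17.6% × $4,765.00 = $1,093.04
Pension Levy: 3.06% × $7,295.00 = $223.23
Solidarity Surcharge: 7.8% × $7,295.00 = $569.01
Long-Term Care Levy: YTD $207,485.00 ≥ cap $207,335.00 → $0.00
Total withheld: $1,093.04 + $223.23 + $569.01 + $0.00 = $1,885.28
Net pay: $7,295.00 − $1,885.28 = $5,409.72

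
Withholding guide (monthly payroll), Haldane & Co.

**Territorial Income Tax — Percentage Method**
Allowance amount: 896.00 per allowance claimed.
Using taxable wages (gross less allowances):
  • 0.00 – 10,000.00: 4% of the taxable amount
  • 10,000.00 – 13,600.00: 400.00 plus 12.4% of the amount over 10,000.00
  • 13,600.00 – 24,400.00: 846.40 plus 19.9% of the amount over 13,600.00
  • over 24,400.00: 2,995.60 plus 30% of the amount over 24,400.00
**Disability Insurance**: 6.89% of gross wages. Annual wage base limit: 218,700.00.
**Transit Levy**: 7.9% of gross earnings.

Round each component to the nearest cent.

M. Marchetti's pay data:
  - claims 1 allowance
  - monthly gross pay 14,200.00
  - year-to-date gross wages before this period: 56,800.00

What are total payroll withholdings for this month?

Territorial Income Tax: taxable = 14,200.00 − 1×896.00 = 13,304.00
  400.00 + 12.4% × (13,304.00 − 10,000.00) = 400.00 + 12.4% × 3,304.00 = 809.70
Disability Insurance: 6.89% × 14,200.00 = 978.38
Transit Levy: 7.9% × 14,200.00 = 1,121.80
Total: 809.70 + 978.38 + 1,121.80 = 2,909.88

2,909.88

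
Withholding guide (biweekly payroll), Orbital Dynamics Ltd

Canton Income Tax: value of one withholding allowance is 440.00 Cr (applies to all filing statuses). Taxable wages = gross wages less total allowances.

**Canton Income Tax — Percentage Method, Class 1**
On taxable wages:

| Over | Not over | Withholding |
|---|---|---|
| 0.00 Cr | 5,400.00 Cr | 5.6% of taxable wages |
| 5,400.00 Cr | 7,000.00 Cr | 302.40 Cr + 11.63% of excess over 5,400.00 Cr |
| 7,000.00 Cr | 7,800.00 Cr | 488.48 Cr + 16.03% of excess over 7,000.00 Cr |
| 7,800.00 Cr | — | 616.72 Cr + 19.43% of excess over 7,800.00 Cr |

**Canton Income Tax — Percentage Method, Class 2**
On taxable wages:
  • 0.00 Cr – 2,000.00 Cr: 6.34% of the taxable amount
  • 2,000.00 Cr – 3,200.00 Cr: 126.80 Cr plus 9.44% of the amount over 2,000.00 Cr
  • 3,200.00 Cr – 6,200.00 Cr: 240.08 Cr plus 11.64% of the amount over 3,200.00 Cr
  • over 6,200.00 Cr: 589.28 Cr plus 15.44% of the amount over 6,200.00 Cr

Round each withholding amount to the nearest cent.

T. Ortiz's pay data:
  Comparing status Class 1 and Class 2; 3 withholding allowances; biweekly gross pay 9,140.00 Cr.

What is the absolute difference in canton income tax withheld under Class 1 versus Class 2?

218.80 Cr

Canton Income Tax (Class 1): taxable = 9,140.00 Cr − 3×440.00 Cr = 7,820.00 Cr
  616.72 Cr + 19.43% × (7,820.00 Cr − 7,800.00 Cr) = 616.72 Cr + 19.43% × 20.00 Cr = 620.61 Cr
Canton Income Tax (Class 2): taxable = 9,140.00 Cr − 3×440.00 Cr = 7,820.00 Cr
  589.28 Cr + 15.44% × (7,820.00 Cr − 6,200.00 Cr) = 589.28 Cr + 15.44% × 1,620.00 Cr = 839.41 Cr
Difference: |620.61 Cr − 839.41 Cr| = 218.80 Cr (higher under Class 2)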